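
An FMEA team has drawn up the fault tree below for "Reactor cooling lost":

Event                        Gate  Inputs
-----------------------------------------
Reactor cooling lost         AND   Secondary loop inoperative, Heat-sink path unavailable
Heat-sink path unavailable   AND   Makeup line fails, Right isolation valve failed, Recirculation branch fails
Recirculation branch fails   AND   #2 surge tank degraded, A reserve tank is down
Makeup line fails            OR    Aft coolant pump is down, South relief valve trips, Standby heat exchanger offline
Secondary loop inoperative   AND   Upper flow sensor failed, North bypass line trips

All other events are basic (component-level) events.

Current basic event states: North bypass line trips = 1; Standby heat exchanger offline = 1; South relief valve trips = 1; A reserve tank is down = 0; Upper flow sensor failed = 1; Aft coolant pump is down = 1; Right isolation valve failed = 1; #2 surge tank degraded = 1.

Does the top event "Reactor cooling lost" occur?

No

Secondary loop inoperative [AND]: Upper flow sensor failed=occurs, North bypass line trips=occurs → all inputs occur → occurs.
Makeup line fails [OR]: Aft coolant pump is down=occurs, South relief valve trips=occurs, Standby heat exchanger offline=occurs → at least one input occurs → occurs.
Recirculation branch fails [AND]: #2 surge tank degraded=occurs, A reserve tank is down=not → not all inputs occur → does not occur.
Heat-sink path unavailable [AND]: Makeup line fails=occurs, Right isolation valve failed=occurs, Recirculation branch fails=not → not all inputs occur → does not occur.
Reactor cooling lost [AND]: Secondary loop inoperative=occurs, Heat-sink path unavailable=not → not all inputs occur → does not occur.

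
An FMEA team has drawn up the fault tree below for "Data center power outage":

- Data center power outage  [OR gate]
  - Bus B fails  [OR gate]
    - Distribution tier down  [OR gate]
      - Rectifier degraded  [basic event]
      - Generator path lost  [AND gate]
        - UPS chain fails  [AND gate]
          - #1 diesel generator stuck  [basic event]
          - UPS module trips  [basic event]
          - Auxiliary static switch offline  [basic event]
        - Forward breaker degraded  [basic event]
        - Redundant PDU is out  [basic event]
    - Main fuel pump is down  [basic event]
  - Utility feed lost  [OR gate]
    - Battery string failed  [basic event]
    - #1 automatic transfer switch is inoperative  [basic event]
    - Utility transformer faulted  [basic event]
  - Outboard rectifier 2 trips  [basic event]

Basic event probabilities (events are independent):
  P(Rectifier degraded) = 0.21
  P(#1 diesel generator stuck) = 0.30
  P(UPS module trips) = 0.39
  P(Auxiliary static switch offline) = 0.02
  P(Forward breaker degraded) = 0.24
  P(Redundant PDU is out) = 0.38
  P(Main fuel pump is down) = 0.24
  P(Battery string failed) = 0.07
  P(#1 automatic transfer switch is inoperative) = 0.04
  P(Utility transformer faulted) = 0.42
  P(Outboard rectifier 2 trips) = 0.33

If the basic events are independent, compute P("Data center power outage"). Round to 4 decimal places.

P(UPS chain fails) [AND] = 0.30 × 0.39 × 0.02 = 0.002340
P(Generator path lost) [AND] = 0.002340 × 0.24 × 0.38 = 0.000213
P(Distribution tier down) [OR] = 1 − (1−0.21) × (1−0.000213) = 0.210168
P(Bus B fails) [OR] = 1 − (1−0.210168) × (1−0.24) = 0.399728
P(Utility feed lost) [OR] = 1 − (1−0.07) × (1−0.04) × (1−0.42) = 0.482176
P(Data center power outage) [OR] = 1 − (1−0.399728) × (1−0.482176) × (1−0.33) = 0.791740
Rounded to 4 decimal places: P(Data center power outage) ≈ 0.7917.

0.7917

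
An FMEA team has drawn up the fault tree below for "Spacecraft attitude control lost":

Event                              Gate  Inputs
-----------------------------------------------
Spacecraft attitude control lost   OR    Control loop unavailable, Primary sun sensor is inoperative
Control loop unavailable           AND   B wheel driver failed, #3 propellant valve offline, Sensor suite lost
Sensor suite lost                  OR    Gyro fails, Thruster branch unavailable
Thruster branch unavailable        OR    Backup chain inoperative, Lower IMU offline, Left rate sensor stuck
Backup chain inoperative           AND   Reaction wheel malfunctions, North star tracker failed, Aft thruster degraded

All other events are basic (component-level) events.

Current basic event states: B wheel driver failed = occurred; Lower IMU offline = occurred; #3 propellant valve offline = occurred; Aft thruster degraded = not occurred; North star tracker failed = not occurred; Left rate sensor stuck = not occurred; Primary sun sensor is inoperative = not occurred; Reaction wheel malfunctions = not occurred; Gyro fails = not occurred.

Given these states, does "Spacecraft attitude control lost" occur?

Yes

Backup chain inoperative [AND]: Reaction wheel malfunctions=not, North star tracker failed=not, Aft thruster degraded=not → not all inputs occur → does not occur.
Thruster branch unavailable [OR]: Backup chain inoperative=not, Lower IMU offline=occurs, Left rate sensor stuck=not → at least one input occurs → occurs.
Sensor suite lost [OR]: Gyro fails=not, Thruster branch unavailable=occurs → at least one input occurs → occurs.
Control loop unavailable [AND]: B wheel driver failed=occurs, #3 propellant valve offline=occurs, Sensor suite lost=occurs → all inputs occur → occurs.
Spacecraft attitude control lost [OR]: Control loop unavailable=occurs, Primary sun sensor is inoperative=not → at least one input occurs → occurs.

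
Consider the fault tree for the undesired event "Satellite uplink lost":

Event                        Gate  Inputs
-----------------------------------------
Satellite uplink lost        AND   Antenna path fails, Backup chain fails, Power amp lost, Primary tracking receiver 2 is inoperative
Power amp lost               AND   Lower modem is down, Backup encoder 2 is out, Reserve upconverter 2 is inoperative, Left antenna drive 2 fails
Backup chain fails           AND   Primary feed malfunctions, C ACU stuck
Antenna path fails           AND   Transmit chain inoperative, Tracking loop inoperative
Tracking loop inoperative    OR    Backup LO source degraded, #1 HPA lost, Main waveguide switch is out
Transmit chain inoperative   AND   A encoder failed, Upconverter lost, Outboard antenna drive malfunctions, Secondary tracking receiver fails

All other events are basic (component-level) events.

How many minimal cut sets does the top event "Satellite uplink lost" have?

3

Transmit chain inoperative [AND]: one cut set from each child combined → 1 × 1 × 1 × 1 = 1 cut set(s).
Tracking loop inoperative [OR]: union of children's cut sets → 3 cut set(s).
Antenna path fails [AND]: one cut set from each child combined → 1 × 3 = 3 cut set(s).
Backup chain fails [AND]: one cut set from each child combined → 1 × 1 = 1 cut set(s).
Power amp lost [AND]: one cut set from each child combined → 1 × 1 × 1 × 1 = 1 cut set(s).
Satellite uplink lost [AND]: one cut set from each child combined → 3 × 1 × 1 × 1 = 3 cut set(s).
Minimal cut sets: {A encoder failed, Backup LO source degraded, Backup encoder 2 is out, C ACU stuck, Left antenna drive 2 fails, Lower modem is down, Outboard antenna drive malfunctions, Primary feed malfunctions, Primary tracking receiver 2 is inoperative, Reserve upconverter 2 is inoperative, Secondary tracking receiver fails, Upconverter lost}; {#1 HPA lost, A encoder failed, Backup encoder 2 is out, C ACU stuck, Left antenna drive 2 fails, Lower modem is down, Outboard antenna drive malfunctions, Primary feed malfunctions, Primary tracking receiver 2 is inoperative, Reserve upconverter 2 is inoperative, Secondary tracking receiver fails, Upconverter lost}; {A encoder failed, Backup encoder 2 is out, C ACU stuck, Left antenna drive 2 fails, Lower modem is down, Main waveguide switch is out, Outboard antenna drive malfunctions, Primary feed malfunctions, Primary tracking receiver 2 is inoperative, Reserve upconverter 2 is inoperative, Secondary tracking receiver fails, Upconverter lost}.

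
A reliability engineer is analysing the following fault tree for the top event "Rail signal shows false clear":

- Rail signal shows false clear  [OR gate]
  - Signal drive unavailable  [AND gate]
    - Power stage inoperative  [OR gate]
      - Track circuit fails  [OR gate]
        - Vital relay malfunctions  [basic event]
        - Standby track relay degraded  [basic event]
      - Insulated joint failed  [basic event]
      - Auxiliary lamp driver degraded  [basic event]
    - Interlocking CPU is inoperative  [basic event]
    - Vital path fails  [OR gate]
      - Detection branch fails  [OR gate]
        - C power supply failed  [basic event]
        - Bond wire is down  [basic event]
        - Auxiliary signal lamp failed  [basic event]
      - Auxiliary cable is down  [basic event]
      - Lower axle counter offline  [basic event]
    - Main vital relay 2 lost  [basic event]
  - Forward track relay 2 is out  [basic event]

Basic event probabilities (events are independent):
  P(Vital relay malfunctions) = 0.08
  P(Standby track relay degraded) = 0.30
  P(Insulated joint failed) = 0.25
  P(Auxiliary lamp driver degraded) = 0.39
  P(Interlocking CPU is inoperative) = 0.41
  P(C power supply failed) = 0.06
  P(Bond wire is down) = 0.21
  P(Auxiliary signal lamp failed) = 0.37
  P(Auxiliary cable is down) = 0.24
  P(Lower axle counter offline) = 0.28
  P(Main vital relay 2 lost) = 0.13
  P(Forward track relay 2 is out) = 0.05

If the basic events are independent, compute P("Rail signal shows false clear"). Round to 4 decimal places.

0.0766

P(Track circuit fails) [OR] = 1 − (1−0.08) × (1−0.30) = 0.356000
P(Power stage inoperative) [OR] = 1 − (1−0.356000) × (1−0.25) × (1−0.39) = 0.705370
P(Detection branch fails) [OR] = 1 − (1−0.06) × (1−0.21) × (1−0.37) = 0.532162
P(Vital path fails) [OR] = 1 − (1−0.532162) × (1−0.24) × (1−0.28) = 0.743999
P(Signal drive unavailable) [AND] = 0.705370 × 0.41 × 0.743999 × 0.13 = 0.027972
P(Rail signal shows false clear) [OR] = 1 − (1−0.027972) × (1−0.05) = 0.076573
Rounded to 4 decimal places: P(Rail signal shows false clear) ≈ 0.0766.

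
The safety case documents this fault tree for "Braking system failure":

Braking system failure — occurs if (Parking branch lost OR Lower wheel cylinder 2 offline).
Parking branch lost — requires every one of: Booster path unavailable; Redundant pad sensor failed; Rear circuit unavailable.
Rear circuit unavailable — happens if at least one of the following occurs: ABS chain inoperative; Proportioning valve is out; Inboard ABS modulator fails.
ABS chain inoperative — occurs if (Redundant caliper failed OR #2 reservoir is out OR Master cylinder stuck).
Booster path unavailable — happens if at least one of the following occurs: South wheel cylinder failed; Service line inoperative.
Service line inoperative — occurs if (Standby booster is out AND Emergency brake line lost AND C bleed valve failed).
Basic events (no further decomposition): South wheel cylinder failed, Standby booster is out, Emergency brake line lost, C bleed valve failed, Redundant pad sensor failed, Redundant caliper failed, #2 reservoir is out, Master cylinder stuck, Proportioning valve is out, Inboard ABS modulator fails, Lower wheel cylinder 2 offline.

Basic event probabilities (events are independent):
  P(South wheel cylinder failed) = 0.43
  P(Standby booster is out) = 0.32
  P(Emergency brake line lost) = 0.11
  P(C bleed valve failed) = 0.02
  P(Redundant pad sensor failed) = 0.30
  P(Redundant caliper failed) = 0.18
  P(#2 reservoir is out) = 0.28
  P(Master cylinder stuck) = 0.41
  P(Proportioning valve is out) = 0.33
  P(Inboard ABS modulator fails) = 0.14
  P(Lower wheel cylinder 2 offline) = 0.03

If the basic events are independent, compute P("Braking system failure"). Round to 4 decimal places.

0.1301

P(Service line inoperative) [AND] = 0.32 × 0.11 × 0.02 = 0.000704
P(Booster path unavailable) [OR] = 1 − (1−0.43) × (1−0.000704) = 0.430401
P(ABS chain inoperative) [OR] = 1 − (1−0.18) × (1−0.28) × (1−0.41) = 0.651664
P(Rear circuit unavailable) [OR] = 1 − (1−0.651664) × (1−0.33) × (1−0.14) = 0.799289
P(Parking branch lost) [AND] = 0.430401 × 0.30 × 0.799289 = 0.103204
P(Braking system failure) [OR] = 1 − (1−0.103204) × (1−0.03) = 0.130108
Rounded to 4 decimal places: P(Braking system failure) ≈ 0.1301.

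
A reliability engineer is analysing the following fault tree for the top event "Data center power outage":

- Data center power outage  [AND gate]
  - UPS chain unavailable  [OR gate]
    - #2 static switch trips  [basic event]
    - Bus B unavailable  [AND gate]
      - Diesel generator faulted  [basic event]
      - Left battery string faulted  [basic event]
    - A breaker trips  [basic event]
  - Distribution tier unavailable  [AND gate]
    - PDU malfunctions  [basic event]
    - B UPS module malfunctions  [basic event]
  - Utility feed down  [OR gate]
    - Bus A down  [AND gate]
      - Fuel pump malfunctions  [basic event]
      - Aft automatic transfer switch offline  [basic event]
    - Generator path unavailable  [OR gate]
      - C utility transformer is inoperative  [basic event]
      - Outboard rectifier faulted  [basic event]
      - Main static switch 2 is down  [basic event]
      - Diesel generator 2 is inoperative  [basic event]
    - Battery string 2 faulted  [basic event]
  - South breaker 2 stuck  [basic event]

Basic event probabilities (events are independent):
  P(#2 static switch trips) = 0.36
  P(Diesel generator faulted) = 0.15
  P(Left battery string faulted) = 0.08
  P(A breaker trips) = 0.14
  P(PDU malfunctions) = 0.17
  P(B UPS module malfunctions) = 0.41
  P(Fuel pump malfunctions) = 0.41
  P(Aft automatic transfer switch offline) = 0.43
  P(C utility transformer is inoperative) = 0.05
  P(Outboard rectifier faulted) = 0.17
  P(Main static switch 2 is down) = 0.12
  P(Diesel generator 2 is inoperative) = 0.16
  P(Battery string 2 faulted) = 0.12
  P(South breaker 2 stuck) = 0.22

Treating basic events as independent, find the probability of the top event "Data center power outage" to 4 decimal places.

P(Bus B unavailable) [AND] = 0.15 × 0.08 = 0.012000
P(UPS chain unavailable) [OR] = 1 − (1−0.36) × (1−0.012000) × (1−0.14) = 0.456205
P(Distribution tier unavailable) [AND] = 0.17 × 0.41 = 0.069700
P(Bus A down) [AND] = 0.41 × 0.43 = 0.176300
P(Generator path unavailable) [OR] = 1 − (1−0.05) × (1−0.17) × (1−0.12) × (1−0.16) = 0.417141
P(Utility feed down) [OR] = 1 − (1−0.176300) × (1−0.417141) × (1−0.12) = 0.577511
P(Data center power outage) [AND] = 0.456205 × 0.069700 × 0.577511 × 0.22 = 0.004040
Rounded to 4 decimal places: P(Data center power outage) ≈ 0.0040.

0.0040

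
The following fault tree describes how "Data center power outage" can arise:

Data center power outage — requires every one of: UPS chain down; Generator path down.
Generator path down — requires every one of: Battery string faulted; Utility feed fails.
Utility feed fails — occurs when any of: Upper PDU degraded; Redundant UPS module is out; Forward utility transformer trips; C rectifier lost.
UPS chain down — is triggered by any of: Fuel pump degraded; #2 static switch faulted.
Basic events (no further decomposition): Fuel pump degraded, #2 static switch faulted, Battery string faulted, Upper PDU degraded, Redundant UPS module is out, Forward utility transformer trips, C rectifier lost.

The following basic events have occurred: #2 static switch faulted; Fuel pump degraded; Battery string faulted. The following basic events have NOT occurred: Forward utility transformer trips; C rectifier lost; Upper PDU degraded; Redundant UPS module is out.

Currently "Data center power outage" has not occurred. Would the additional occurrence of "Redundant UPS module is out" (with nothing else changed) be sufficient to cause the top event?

Yes

Counterfactual: set "Redundant UPS module is out" to occurred.
UPS chain down [OR]: Fuel pump degraded=occurs, #2 static switch faulted=occurs → at least one input occurs → occurs.
Utility feed fails [OR]: Upper PDU degraded=not, Redundant UPS module is out=occurs, Forward utility transformer trips=not, C rectifier lost=not → at least one input occurs → occurs.
Generator path down [AND]: Battery string faulted=occurs, Utility feed fails=occurs → all inputs occur → occurs.
Data center power outage [AND]: UPS chain down=occurs, Generator path down=occurs → all inputs occur → occurs.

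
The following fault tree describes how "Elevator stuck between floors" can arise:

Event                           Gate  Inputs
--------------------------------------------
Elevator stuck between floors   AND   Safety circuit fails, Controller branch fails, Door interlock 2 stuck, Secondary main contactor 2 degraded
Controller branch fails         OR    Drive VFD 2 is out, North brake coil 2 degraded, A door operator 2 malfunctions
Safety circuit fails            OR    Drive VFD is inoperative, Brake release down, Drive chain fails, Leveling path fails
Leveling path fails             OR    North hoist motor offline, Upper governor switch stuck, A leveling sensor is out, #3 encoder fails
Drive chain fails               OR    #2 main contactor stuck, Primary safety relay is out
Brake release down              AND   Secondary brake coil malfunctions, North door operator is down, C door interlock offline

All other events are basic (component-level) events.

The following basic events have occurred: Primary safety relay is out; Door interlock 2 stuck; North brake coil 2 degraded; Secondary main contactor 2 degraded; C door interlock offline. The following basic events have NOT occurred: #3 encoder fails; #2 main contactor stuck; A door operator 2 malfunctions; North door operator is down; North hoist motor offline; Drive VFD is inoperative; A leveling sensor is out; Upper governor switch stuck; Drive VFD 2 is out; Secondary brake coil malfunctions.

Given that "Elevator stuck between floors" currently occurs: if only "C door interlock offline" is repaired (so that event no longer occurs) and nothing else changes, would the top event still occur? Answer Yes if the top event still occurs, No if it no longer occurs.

Counterfactual: set "C door interlock offline" to not occurred.
Brake release down [AND]: Secondary brake coil malfunctions=not, North door operator is down=not, C door interlock offline=not → not all inputs occur → does not occur.
Drive chain fails [OR]: #2 main contactor stuck=not, Primary safety relay is out=occurs → at least one input occurs → occurs.
Leveling path fails [OR]: North hoist motor offline=not, Upper governor switch stuck=not, A leveling sensor is out=not, #3 encoder fails=not → no input occurs → does not occur.
Safety circuit fails [OR]: Drive VFD is inoperative=not, Brake release down=not, Drive chain fails=occurs, Leveling path fails=not → at least one input occurs → occurs.
Controller branch fails [OR]: Drive VFD 2 is out=not, North brake coil 2 degraded=occurs, A door operator 2 malfunctions=not → at least one input occurs → occurs.
Elevator stuck between floors [AND]: Safety circuit fails=occurs, Controller branch fails=occurs, Door interlock 2 stuck=occurs, Secondary main contactor 2 degraded=occurs → all inputs occur → occurs.

Yes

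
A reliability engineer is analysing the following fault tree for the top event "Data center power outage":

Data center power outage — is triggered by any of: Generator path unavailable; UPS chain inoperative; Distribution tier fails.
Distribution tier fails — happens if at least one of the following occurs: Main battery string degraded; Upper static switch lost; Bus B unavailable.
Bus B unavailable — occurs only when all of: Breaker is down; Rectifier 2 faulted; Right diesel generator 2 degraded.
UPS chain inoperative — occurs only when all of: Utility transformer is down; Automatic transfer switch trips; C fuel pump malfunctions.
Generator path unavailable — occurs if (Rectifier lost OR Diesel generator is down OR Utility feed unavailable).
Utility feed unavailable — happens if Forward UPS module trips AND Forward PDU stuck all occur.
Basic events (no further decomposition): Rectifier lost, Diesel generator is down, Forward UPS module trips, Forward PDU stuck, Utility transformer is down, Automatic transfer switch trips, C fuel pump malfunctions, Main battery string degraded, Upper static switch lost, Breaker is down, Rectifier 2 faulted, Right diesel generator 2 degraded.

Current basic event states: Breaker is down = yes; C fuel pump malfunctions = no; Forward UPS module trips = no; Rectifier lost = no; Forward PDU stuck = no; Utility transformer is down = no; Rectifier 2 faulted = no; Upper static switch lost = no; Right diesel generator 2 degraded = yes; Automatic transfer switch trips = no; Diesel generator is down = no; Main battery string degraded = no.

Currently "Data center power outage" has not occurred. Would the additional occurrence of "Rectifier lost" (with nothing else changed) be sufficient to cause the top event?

Yes

Counterfactual: set "Rectifier lost" to occurred.
Utility feed unavailable [AND]: Forward UPS module trips=not, Forward PDU stuck=not → not all inputs occur → does not occur.
Generator path unavailable [OR]: Rectifier lost=occurs, Diesel generator is down=not, Utility feed unavailable=not → at least one input occurs → occurs.
UPS chain inoperative [AND]: Utility transformer is down=not, Automatic transfer switch trips=not, C fuel pump malfunctions=not → not all inputs occur → does not occur.
Bus B unavailable [AND]: Breaker is down=occurs, Rectifier 2 faulted=not, Right diesel generator 2 degraded=occurs → not all inputs occur → does not occur.
Distribution tier fails [OR]: Main battery string degraded=not, Upper static switch lost=not, Bus B unavailable=not → no input occurs → does not occur.
Data center power outage [OR]: Generator path unavailable=occurs, UPS chain inoperative=not, Distribution tier fails=not → at least one input occurs → occurs.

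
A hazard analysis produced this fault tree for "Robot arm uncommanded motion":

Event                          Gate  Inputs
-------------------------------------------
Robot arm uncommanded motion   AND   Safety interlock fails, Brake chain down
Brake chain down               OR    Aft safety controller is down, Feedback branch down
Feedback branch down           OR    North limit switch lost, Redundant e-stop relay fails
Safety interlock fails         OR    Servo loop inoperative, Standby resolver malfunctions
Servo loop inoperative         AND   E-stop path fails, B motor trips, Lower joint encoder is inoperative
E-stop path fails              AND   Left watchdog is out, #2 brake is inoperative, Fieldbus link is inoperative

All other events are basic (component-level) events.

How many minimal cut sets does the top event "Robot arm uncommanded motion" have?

6

E-stop path fails [AND]: one cut set from each child combined → 1 × 1 × 1 = 1 cut set(s).
Servo loop inoperative [AND]: one cut set from each child combined → 1 × 1 × 1 = 1 cut set(s).
Safety interlock fails [OR]: union of children's cut sets → 2 cut set(s).
Feedback branch down [OR]: union of children's cut sets → 2 cut set(s).
Brake chain down [OR]: union of children's cut sets → 3 cut set(s).
Robot arm uncommanded motion [AND]: one cut set from each child combined → 2 × 3 = 6 cut set(s).
Minimal cut sets: {#2 brake is inoperative, Aft safety controller is down, B motor trips, Fieldbus link is inoperative, Left watchdog is out, Lower joint encoder is inoperative}; {#2 brake is inoperative, B motor trips, Fieldbus link is inoperative, Left watchdog is out, Lower joint encoder is inoperative, North limit switch lost}; {#2 brake is inoperative, B motor trips, Fieldbus link is inoperative, Left watchdog is out, Lower joint encoder is inoperative, Redundant e-stop relay fails}; {Aft safety controller is down, Standby resolver malfunctions}; {North limit switch lost, Standby resolver malfunctions}; {Redundant e-stop relay fails, Standby resolver malfunctions}.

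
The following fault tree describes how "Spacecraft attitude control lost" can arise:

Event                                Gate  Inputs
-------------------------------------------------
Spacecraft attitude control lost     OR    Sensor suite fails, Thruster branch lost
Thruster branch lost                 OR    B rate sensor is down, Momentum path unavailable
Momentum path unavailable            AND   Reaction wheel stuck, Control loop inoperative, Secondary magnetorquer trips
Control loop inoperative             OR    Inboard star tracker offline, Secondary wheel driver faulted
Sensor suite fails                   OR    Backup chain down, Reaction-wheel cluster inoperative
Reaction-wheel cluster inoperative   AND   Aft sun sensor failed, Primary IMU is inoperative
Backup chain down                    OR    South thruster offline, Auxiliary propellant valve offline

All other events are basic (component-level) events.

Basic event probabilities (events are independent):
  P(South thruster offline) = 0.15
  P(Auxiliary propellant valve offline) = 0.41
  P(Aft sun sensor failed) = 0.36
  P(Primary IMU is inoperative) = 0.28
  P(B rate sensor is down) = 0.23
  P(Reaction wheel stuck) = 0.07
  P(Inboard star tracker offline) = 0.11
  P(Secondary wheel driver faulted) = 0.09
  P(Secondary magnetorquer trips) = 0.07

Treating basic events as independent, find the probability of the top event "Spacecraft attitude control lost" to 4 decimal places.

P(Backup chain down) [OR] = 1 − (1−0.15) × (1−0.41) = 0.498500
P(Reaction-wheel cluster inoperative) [AND] = 0.36 × 0.28 = 0.100800
P(Sensor suite fails) [OR] = 1 − (1−0.498500) × (1−0.100800) = 0.549051
P(Control loop inoperative) [OR] = 1 − (1−0.11) × (1−0.09) = 0.190100
P(Momentum path unavailable) [AND] = 0.07 × 0.190100 × 0.07 = 0.000931
P(Thruster branch lost) [OR] = 1 − (1−0.23) × (1−0.000931) = 0.230717
P(Spacecraft attitude control lost) [OR] = 1 − (1−0.549051) × (1−0.230717) = 0.653093
Rounded to 4 decimal places: P(Spacecraft attitude control lost) ≈ 0.6531.

0.6531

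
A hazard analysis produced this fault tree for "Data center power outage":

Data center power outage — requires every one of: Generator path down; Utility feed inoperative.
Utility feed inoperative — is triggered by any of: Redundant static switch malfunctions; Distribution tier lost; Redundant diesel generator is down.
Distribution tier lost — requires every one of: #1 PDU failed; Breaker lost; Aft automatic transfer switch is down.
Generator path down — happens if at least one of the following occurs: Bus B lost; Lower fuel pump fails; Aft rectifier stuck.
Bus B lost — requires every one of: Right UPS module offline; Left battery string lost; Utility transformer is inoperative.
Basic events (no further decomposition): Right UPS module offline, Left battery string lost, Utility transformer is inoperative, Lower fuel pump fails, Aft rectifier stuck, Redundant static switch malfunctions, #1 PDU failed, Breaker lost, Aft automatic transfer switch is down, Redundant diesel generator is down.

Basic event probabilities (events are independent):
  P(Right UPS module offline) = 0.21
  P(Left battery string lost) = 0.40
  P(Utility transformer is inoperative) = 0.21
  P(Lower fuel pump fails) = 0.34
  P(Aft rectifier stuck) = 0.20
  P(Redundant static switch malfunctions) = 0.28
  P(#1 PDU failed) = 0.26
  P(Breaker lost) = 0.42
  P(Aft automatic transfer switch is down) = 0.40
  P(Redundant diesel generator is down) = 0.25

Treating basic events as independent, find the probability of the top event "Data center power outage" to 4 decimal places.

P(Bus B lost) [AND] = 0.21 × 0.40 × 0.21 = 0.017640
P(Generator path down) [OR] = 1 − (1−0.017640) × (1−0.34) × (1−0.20) = 0.481314
P(Distribution tier lost) [AND] = 0.26 × 0.42 × 0.40 = 0.043680
P(Utility feed inoperative) [OR] = 1 − (1−0.28) × (1−0.043680) × (1−0.25) = 0.483587
P(Data center power outage) [AND] = 0.481314 × 0.483587 = 0.232757
Rounded to 4 decimal places: P(Data center power outage) ≈ 0.2328.

0.2328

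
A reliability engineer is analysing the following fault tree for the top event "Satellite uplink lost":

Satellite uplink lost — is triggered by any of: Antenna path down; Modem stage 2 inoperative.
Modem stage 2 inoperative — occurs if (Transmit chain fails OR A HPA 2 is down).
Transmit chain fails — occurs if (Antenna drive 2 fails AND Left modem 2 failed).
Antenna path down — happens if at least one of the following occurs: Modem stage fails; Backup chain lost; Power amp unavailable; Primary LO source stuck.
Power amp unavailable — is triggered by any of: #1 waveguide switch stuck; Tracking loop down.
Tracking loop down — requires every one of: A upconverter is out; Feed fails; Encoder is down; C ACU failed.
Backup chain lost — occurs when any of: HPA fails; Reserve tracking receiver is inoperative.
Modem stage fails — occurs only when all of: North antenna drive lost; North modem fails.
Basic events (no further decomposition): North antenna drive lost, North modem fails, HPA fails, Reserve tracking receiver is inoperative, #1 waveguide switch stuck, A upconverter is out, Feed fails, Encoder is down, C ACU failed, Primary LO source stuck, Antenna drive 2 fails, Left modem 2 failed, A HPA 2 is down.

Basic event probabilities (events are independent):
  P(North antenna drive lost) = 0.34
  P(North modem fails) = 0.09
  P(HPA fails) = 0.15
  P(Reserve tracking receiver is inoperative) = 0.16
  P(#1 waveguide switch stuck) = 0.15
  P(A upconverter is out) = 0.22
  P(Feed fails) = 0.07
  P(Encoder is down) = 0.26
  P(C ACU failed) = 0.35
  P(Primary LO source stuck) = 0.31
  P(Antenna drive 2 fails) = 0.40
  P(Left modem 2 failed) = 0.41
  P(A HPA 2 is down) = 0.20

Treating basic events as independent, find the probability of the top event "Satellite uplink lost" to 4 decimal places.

0.7289

P(Modem stage fails) [AND] = 0.34 × 0.09 = 0.030600
P(Backup chain lost) [OR] = 1 − (1−0.15) × (1−0.16) = 0.286000
P(Tracking loop down) [AND] = 0.22 × 0.07 × 0.26 × 0.35 = 0.001401
P(Power amp unavailable) [OR] = 1 − (1−0.15) × (1−0.001401) = 0.151191
P(Antenna path down) [OR] = 1 − (1−0.030600) × (1−0.286000) × (1−0.151191) × (1−0.31) = 0.594622
P(Transmit chain fails) [AND] = 0.40 × 0.41 = 0.164000
P(Modem stage 2 inoperative) [OR] = 1 − (1−0.164000) × (1−0.20) = 0.331200
P(Satellite uplink lost) [OR] = 1 − (1−0.594622) × (1−0.331200) = 0.728883
Rounded to 4 decimal places: P(Satellite uplink lost) ≈ 0.7289.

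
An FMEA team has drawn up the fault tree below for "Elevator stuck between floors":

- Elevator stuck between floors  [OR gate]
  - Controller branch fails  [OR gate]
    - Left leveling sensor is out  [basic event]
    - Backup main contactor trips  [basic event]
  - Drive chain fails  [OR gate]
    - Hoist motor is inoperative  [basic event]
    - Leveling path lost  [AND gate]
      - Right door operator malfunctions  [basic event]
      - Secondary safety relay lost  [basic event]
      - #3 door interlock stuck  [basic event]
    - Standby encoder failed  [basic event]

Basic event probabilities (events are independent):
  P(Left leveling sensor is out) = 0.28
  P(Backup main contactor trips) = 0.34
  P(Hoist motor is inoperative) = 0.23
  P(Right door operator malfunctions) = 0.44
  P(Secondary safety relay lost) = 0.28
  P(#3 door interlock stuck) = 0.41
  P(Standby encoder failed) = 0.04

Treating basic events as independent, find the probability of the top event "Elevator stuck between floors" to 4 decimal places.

0.6665

P(Controller branch fails) [OR] = 1 − (1−0.28) × (1−0.34) = 0.524800
P(Leveling path lost) [AND] = 0.44 × 0.28 × 0.41 = 0.050512
P(Drive chain fails) [OR] = 1 − (1−0.23) × (1−0.050512) × (1−0.04) = 0.298138
P(Elevator stuck between floors) [OR] = 1 − (1−0.524800) × (1−0.298138) = 0.666475
Rounded to 4 decimal places: P(Elevator stuck between floors) ≈ 0.6665.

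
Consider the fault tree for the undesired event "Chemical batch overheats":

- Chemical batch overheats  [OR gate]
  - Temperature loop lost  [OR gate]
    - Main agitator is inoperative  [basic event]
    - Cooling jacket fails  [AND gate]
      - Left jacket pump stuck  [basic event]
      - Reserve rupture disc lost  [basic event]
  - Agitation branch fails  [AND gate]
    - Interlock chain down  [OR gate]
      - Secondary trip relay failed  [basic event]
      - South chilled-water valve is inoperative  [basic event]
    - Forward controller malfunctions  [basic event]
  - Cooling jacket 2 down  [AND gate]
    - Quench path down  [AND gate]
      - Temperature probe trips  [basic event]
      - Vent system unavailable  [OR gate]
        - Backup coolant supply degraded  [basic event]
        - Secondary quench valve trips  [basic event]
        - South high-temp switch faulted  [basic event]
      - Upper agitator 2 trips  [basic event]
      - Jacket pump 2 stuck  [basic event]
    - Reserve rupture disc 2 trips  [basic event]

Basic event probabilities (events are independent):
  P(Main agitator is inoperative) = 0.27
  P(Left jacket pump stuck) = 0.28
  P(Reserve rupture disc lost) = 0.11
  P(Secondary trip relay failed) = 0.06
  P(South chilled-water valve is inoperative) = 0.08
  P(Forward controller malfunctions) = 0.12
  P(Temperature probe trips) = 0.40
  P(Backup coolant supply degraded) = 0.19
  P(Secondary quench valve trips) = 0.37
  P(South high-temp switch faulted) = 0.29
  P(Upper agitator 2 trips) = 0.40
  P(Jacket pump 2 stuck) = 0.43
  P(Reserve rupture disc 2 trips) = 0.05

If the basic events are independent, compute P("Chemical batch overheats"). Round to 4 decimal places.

P(Cooling jacket fails) [AND] = 0.28 × 0.11 = 0.030800
P(Temperature loop lost) [OR] = 1 − (1−0.27) × (1−0.030800) = 0.292484
P(Interlock chain down) [OR] = 1 − (1−0.06) × (1−0.08) = 0.135200
P(Agitation branch fails) [AND] = 0.135200 × 0.12 = 0.016224
P(Vent system unavailable) [OR] = 1 − (1−0.19) × (1−0.37) × (1−0.29) = 0.637687
P(Quench path down) [AND] = 0.40 × 0.637687 × 0.40 × 0.43 = 0.043873
P(Cooling jacket 2 down) [AND] = 0.043873 × 0.05 = 0.002194
P(Chemical batch overheats) [OR] = 1 − (1−0.292484) × (1−0.016224) × (1−0.002194) = 0.305490
Rounded to 4 decimal places: P(Chemical batch overheats) ≈ 0.3055.

0.3055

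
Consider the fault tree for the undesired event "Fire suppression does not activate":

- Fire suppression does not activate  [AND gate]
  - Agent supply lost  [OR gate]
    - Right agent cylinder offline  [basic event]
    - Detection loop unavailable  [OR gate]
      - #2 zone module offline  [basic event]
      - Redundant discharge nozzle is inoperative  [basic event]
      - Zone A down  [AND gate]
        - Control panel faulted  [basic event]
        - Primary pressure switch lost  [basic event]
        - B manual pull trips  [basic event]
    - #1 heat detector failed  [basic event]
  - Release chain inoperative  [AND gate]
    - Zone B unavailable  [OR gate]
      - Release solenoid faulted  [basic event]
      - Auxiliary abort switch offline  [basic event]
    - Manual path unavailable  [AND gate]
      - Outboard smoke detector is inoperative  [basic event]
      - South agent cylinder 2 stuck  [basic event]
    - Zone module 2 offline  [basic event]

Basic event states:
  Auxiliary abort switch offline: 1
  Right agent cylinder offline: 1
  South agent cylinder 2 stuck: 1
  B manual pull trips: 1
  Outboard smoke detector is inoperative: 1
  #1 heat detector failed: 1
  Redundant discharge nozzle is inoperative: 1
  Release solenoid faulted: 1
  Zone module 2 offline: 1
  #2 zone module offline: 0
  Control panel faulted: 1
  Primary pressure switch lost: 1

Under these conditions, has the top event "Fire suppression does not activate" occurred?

Zone A down [AND]: Control panel faulted=occurs, Primary pressure switch lost=occurs, B manual pull trips=occurs → all inputs occur → occurs.
Detection loop unavailable [OR]: #2 zone module offline=not, Redundant discharge nozzle is inoperative=occurs, Zone A down=occurs → at least one input occurs → occurs.
Agent supply lost [OR]: Right agent cylinder offline=occurs, Detection loop unavailable=occurs, #1 heat detector failed=occurs → at least one input occurs → occurs.
Zone B unavailable [OR]: Release solenoid faulted=occurs, Auxiliary abort switch offline=occurs → at least one input occurs → occurs.
Manual path unavailable [AND]: Outboard smoke detector is inoperative=occurs, South agent cylinder 2 stuck=occurs → all inputs occur → occurs.
Release chain inoperative [AND]: Zone B unavailable=occurs, Manual path unavailable=occurs, Zone module 2 offline=occurs → all inputs occur → occurs.
Fire suppression does not activate [AND]: Agent supply lost=occurs, Release chain inoperative=occurs → all inputs occur → occurs.

Yes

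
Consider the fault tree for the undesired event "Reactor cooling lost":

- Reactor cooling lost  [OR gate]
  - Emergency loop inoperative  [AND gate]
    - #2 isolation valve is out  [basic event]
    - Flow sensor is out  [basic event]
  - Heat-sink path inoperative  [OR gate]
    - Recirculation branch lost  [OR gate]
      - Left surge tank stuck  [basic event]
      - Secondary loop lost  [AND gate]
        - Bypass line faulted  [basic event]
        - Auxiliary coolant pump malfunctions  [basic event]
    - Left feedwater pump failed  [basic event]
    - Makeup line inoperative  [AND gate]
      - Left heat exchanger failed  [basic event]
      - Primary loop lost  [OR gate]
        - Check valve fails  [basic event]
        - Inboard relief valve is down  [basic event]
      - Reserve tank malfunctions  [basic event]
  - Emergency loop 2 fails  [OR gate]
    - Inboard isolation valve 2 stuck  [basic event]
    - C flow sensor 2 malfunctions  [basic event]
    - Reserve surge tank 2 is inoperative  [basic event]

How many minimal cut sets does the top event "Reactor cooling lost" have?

9

Emergency loop inoperative [AND]: one cut set from each child combined → 1 × 1 = 1 cut set(s).
Secondary loop lost [AND]: one cut set from each child combined → 1 × 1 = 1 cut set(s).
Recirculation branch lost [OR]: union of children's cut sets → 2 cut set(s).
Primary loop lost [OR]: union of children's cut sets → 2 cut set(s).
Makeup line inoperative [AND]: one cut set from each child combined → 1 × 2 × 1 = 2 cut set(s).
Heat-sink path inoperative [OR]: union of children's cut sets → 5 cut set(s).
Emergency loop 2 fails [OR]: union of children's cut sets → 3 cut set(s).
Reactor cooling lost [OR]: union of children's cut sets → 9 cut set(s).
Minimal cut sets: {#2 isolation valve is out, Flow sensor is out}; {Left surge tank stuck}; {Auxiliary coolant pump malfunctions, Bypass line faulted}; {Left feedwater pump failed}; {Check valve fails, Left heat exchanger failed, Reserve tank malfunctions}; {Inboard relief valve is down, Left heat exchanger failed, Reserve tank malfunctions}; {Inboard isolation valve 2 stuck}; {C flow sensor 2 malfunctions}; {Reserve surge tank 2 is inoperative}.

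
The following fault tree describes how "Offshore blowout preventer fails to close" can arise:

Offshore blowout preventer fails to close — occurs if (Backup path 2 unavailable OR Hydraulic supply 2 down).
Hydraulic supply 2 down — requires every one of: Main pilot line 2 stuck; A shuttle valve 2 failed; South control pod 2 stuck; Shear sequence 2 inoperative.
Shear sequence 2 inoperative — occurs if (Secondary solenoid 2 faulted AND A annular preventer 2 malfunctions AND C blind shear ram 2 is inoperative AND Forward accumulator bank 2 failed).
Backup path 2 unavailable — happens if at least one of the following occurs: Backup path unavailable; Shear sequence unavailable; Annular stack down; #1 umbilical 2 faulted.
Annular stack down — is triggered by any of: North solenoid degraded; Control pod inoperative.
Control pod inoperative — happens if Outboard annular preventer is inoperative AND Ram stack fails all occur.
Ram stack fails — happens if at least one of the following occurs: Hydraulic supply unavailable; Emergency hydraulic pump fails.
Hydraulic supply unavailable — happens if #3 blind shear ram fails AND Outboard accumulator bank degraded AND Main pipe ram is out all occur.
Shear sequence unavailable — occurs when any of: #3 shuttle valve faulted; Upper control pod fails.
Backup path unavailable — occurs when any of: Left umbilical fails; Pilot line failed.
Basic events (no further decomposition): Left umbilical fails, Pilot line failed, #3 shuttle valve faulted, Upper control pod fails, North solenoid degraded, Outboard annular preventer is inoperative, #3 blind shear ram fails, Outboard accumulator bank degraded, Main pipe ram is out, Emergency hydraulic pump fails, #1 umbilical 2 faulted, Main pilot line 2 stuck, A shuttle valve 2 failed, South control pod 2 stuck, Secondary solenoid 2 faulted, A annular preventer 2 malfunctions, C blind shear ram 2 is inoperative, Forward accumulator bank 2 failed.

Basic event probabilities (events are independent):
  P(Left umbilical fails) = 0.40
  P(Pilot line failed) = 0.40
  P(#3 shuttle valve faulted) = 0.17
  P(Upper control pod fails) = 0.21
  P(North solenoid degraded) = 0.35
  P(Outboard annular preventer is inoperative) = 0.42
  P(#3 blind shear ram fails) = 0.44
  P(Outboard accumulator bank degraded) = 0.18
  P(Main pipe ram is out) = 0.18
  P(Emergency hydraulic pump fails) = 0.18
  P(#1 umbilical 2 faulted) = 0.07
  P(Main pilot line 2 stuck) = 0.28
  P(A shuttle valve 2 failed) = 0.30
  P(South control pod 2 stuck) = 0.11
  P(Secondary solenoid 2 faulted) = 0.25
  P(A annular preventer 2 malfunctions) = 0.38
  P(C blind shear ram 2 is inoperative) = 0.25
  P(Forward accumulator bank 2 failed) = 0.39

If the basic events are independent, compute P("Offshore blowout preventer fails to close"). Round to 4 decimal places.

0.8688

P(Backup path unavailable) [OR] = 1 − (1−0.40) × (1−0.40) = 0.640000
P(Shear sequence unavailable) [OR] = 1 − (1−0.17) × (1−0.21) = 0.344300
P(Hydraulic supply unavailable) [AND] = 0.44 × 0.18 × 0.18 = 0.014256
P(Ram stack fails) [OR] = 1 − (1−0.014256) × (1−0.18) = 0.191690
P(Control pod inoperative) [AND] = 0.42 × 0.191690 = 0.080510
P(Annular stack down) [OR] = 1 − (1−0.35) × (1−0.080510) = 0.402332
P(Backup path 2 unavailable) [OR] = 1 − (1−0.640000) × (1−0.344300) × (1−0.402332) × (1−0.07) = 0.868795
P(Shear sequence 2 inoperative) [AND] = 0.25 × 0.38 × 0.25 × 0.39 = 0.009263
P(Hydraulic supply 2 down) [AND] = 0.28 × 0.30 × 0.11 × 0.009263 = 0.000086
P(Offshore blowout preventer fails to close) [OR] = 1 − (1−0.868795) × (1−0.000086) = 0.868806
Rounded to 4 decimal places: P(Offshore blowout preventer fails to close) ≈ 0.8688.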